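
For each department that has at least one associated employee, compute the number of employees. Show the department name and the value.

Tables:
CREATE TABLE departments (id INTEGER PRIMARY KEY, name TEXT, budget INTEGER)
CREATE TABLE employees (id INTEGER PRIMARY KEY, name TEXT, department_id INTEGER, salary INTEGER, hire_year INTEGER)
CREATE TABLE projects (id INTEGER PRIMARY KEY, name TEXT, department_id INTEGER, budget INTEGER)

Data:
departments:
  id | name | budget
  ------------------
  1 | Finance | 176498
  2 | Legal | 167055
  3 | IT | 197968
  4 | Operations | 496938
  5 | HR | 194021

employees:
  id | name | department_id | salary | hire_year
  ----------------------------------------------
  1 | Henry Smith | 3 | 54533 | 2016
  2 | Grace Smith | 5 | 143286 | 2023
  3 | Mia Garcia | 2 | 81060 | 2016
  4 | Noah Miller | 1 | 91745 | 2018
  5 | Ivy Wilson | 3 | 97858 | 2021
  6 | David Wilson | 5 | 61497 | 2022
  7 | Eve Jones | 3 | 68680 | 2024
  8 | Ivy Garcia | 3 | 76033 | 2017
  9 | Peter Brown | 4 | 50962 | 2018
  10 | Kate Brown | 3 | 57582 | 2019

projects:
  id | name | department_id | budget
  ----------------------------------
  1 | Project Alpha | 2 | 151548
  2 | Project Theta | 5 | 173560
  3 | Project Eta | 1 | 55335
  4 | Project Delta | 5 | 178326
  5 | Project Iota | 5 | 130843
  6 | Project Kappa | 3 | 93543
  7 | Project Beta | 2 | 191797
SELECT p.name, COUNT(*) AS n FROM employees c JOIN departments p ON c.department_id = p.id GROUP BY p.id, p.name

Execution result:
name | n
Finance | 1
Legal | 1
IT | 5
Operations | 1
HR | 2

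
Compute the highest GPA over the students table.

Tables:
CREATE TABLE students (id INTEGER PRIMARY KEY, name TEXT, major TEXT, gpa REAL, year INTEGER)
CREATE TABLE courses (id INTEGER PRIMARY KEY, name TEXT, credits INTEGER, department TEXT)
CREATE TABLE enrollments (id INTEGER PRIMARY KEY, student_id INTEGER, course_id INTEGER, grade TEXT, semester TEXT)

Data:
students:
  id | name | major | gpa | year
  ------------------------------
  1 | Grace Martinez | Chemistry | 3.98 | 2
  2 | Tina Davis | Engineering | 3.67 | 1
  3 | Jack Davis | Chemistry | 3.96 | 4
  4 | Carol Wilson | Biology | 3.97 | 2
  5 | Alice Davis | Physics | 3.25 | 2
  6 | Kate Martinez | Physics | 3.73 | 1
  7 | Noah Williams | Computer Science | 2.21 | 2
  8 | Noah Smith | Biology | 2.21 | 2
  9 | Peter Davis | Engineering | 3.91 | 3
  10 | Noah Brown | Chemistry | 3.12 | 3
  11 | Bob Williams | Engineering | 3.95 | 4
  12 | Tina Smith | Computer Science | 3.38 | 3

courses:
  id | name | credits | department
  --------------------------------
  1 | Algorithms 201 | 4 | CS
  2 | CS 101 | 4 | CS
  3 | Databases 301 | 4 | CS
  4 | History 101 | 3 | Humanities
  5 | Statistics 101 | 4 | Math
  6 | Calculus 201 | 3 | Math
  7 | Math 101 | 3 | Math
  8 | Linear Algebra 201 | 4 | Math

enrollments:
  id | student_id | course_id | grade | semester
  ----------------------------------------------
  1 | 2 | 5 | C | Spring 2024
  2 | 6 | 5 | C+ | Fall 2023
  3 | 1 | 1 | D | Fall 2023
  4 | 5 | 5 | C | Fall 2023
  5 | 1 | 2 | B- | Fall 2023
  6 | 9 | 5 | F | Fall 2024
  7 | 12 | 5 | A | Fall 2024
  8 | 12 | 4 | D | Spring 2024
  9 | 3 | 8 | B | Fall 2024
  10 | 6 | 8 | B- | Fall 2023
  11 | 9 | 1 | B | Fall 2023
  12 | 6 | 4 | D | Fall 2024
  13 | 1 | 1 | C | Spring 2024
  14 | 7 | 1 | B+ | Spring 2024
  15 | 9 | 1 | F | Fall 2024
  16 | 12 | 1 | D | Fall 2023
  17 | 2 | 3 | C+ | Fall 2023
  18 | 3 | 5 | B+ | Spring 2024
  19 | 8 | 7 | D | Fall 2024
SELECT MAX(gpa) FROM students

Execution result:
3.98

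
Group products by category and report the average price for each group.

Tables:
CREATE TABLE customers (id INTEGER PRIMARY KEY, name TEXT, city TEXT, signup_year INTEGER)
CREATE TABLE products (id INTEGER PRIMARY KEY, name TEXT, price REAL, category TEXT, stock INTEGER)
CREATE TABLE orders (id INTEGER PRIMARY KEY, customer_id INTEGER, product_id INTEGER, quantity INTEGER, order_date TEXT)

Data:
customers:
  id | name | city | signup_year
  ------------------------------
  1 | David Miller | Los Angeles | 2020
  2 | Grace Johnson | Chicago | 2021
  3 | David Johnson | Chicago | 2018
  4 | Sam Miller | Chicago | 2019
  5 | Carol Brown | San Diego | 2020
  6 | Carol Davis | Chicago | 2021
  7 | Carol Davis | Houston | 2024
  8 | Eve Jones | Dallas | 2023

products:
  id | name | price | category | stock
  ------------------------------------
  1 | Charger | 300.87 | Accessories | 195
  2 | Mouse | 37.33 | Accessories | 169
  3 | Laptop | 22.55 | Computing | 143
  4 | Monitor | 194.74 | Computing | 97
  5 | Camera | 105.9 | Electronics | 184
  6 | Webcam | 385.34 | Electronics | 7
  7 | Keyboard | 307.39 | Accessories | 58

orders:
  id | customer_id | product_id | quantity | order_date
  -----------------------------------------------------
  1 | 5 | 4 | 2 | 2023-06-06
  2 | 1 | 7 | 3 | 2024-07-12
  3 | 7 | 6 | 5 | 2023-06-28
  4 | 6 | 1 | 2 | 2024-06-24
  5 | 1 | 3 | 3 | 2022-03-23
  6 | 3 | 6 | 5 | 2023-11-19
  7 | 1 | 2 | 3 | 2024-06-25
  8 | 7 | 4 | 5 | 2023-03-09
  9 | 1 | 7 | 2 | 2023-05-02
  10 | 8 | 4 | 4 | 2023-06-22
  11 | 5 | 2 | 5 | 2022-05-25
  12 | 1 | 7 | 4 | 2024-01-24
SELECT category, AVG(price) AS avg_price FROM products GROUP BY category

Execution result:
category | avg_price
Accessories | 215.20
Computing | 108.65
Electronics | 245.62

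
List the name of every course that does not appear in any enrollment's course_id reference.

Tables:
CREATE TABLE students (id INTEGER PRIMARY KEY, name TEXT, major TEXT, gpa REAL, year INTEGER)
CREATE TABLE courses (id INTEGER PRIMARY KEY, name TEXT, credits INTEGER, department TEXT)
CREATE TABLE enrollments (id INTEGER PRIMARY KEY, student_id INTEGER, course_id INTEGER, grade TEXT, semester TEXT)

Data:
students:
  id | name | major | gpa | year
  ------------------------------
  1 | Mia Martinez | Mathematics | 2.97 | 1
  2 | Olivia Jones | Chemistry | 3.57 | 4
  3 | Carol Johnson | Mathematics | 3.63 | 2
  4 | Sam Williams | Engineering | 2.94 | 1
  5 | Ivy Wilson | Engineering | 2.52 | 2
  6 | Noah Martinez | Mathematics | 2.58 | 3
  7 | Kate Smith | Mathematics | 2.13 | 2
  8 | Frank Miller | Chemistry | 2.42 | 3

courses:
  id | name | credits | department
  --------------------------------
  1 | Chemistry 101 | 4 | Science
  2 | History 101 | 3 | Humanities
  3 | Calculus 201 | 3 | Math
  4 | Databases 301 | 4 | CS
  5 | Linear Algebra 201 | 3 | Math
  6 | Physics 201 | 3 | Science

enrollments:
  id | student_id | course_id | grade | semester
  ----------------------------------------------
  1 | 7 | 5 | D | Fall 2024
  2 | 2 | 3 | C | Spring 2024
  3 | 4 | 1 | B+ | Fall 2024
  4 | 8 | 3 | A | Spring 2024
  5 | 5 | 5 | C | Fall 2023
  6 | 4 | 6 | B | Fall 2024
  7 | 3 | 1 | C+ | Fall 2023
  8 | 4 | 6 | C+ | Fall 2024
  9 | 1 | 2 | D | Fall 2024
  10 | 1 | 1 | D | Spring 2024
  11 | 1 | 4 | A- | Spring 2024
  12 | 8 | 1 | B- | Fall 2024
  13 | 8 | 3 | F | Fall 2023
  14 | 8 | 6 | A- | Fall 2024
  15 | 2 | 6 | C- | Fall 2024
SELECT p.name FROM courses p LEFT JOIN enrollments c ON c.course_id = p.id WHERE c.id IS NULL

Execution result:
(no rows)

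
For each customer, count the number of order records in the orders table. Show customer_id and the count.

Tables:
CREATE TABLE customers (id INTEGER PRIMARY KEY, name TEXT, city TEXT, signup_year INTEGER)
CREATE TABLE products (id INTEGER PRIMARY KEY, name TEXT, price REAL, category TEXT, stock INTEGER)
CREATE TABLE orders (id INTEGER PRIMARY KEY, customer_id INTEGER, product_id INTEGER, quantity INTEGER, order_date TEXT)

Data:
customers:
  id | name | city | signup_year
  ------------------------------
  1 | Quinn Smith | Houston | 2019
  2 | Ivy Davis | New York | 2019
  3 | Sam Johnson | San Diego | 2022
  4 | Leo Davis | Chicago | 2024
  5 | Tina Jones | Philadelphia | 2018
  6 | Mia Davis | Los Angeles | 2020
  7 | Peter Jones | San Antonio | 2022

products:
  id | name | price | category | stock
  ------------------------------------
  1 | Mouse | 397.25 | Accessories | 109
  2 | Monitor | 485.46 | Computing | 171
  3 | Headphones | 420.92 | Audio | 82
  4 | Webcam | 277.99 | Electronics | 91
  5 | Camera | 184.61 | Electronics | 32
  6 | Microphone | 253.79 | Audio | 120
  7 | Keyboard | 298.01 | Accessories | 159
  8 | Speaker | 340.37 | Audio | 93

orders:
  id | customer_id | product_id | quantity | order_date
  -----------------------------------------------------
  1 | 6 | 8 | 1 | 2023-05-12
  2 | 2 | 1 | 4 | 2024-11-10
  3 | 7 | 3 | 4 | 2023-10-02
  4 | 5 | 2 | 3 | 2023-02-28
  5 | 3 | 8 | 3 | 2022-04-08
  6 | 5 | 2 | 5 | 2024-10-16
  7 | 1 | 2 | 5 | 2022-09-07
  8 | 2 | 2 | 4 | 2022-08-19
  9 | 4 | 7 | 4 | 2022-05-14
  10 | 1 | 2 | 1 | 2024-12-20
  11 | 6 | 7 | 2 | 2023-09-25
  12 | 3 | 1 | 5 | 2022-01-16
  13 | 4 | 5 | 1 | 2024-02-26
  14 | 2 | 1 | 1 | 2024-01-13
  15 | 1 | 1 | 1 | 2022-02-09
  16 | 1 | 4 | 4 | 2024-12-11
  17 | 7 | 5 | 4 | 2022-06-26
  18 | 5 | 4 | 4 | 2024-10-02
SELECT customer_id, COUNT(*) AS order_count FROM orders GROUP BY customer_id

Execution result:
customer_id | order_count
1 | 4
2 | 3
3 | 2
4 | 2
5 | 3
6 | 2
7 | 2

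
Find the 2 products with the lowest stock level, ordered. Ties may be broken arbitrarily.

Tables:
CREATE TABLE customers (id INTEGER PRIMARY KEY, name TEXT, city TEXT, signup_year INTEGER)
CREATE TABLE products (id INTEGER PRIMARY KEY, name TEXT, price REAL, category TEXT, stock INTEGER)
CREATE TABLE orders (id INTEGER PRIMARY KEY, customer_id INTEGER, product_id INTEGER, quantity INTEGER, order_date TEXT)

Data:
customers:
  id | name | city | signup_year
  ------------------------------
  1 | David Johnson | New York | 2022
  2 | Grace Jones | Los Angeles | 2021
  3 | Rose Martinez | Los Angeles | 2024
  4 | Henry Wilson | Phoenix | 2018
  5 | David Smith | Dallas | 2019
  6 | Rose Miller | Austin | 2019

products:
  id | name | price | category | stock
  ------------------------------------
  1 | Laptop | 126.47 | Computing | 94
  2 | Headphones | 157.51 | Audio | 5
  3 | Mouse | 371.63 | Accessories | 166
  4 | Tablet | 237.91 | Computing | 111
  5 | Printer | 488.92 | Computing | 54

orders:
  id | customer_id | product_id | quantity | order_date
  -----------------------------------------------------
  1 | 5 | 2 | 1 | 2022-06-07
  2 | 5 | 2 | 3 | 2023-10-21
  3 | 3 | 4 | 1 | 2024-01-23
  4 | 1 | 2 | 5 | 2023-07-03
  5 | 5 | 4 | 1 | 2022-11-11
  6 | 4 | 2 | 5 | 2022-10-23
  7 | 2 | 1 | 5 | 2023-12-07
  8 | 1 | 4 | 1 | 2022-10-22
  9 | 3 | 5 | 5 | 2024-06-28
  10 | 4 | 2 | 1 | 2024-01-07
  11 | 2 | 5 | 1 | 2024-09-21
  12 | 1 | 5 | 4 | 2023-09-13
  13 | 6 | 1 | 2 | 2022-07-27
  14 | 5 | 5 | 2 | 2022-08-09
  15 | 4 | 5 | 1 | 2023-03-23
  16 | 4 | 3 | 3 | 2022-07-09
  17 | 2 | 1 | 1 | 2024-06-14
SELECT name, stock FROM products ORDER BY stock ASC LIMIT 2

Execution result:
name | stock
Headphones | 5
Printer | 54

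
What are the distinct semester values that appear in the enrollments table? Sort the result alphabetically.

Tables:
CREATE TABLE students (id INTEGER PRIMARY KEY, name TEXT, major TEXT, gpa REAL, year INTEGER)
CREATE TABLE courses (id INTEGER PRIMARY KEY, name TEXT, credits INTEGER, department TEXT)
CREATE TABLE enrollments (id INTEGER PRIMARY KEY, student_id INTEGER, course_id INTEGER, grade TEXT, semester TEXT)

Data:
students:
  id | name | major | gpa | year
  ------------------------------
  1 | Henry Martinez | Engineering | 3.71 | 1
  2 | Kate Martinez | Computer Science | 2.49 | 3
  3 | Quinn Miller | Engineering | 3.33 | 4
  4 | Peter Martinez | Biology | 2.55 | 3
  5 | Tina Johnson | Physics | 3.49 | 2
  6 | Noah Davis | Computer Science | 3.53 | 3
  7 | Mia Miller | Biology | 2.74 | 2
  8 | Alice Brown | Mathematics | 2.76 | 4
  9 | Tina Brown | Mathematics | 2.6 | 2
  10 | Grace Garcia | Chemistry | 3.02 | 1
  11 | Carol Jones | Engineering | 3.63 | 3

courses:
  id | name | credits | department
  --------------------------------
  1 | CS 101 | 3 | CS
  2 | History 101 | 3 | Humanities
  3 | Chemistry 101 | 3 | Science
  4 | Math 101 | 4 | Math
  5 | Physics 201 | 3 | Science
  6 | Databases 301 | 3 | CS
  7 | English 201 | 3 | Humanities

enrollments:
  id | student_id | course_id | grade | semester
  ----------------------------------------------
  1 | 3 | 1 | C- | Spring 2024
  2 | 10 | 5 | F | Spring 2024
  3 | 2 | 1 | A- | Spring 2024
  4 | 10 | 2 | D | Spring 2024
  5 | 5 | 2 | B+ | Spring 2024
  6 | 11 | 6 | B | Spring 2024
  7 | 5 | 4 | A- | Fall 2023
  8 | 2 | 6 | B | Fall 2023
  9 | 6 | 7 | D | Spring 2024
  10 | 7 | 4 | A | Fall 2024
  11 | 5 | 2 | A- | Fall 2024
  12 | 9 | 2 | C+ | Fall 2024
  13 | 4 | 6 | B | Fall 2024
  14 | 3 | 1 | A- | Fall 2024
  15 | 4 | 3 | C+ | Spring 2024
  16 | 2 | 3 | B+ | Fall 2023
SELECT DISTINCT semester FROM enrollments ORDER BY semester

Execution result:
semester
Fall 2023
Fall 2024
Spring 2024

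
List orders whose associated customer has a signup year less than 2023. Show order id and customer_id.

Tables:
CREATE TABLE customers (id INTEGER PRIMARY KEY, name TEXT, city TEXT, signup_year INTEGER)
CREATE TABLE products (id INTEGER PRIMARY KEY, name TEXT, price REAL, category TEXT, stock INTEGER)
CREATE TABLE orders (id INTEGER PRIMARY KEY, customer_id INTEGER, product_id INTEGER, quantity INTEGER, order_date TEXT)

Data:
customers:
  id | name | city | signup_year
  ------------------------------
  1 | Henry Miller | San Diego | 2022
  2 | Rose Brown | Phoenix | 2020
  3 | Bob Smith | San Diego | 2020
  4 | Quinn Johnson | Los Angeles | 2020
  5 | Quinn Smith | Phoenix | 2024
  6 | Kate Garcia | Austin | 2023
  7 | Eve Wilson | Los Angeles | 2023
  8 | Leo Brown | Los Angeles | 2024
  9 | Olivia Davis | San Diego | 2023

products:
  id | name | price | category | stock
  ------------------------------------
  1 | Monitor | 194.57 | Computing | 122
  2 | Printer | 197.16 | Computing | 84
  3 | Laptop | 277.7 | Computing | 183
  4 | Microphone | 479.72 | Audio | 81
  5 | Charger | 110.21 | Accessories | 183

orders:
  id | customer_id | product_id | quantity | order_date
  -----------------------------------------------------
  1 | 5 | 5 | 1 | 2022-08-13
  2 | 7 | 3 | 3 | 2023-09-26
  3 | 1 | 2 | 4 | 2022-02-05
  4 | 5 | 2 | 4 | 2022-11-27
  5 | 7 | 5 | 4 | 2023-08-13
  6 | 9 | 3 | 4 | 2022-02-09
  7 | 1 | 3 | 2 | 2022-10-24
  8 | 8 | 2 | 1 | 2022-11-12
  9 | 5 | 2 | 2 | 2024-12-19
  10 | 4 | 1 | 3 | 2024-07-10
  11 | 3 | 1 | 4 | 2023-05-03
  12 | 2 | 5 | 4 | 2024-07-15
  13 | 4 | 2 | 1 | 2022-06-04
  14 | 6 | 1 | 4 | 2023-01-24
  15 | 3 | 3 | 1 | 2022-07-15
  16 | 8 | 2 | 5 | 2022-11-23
SELECT id, customer_id FROM orders WHERE customer_id IN (SELECT id FROM customers WHERE signup_year < 2023)

Execution result:
id | customer_id
3 | 1
7 | 1
10 | 4
11 | 3
12 | 2
13 | 4
15 | 3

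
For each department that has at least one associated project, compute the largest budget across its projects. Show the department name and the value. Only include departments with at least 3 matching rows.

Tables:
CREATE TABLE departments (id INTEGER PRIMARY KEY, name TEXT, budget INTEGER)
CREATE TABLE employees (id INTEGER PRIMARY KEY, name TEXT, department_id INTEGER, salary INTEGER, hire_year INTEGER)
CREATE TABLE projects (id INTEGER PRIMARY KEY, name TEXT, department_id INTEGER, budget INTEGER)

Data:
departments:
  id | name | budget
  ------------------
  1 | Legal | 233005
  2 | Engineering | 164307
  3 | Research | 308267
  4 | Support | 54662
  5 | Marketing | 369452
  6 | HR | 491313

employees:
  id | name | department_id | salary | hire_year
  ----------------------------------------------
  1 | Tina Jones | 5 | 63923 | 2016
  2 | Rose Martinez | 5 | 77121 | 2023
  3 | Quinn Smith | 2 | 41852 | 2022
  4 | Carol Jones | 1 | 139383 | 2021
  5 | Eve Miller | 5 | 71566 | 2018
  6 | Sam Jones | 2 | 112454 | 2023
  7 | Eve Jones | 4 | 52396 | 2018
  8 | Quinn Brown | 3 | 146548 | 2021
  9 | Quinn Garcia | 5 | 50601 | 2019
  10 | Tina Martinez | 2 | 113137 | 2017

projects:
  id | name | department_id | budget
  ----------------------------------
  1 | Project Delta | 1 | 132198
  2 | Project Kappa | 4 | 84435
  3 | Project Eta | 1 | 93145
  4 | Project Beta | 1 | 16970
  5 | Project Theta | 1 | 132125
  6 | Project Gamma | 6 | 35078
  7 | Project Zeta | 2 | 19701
SELECT p.name, MAX(c.budget) AS max_budget FROM projects c JOIN departments p ON c.department_id = p.id GROUP BY p.id, p.name HAVING COUNT(*) >= 3

Execution result:
name | max_budget
Legal | 132198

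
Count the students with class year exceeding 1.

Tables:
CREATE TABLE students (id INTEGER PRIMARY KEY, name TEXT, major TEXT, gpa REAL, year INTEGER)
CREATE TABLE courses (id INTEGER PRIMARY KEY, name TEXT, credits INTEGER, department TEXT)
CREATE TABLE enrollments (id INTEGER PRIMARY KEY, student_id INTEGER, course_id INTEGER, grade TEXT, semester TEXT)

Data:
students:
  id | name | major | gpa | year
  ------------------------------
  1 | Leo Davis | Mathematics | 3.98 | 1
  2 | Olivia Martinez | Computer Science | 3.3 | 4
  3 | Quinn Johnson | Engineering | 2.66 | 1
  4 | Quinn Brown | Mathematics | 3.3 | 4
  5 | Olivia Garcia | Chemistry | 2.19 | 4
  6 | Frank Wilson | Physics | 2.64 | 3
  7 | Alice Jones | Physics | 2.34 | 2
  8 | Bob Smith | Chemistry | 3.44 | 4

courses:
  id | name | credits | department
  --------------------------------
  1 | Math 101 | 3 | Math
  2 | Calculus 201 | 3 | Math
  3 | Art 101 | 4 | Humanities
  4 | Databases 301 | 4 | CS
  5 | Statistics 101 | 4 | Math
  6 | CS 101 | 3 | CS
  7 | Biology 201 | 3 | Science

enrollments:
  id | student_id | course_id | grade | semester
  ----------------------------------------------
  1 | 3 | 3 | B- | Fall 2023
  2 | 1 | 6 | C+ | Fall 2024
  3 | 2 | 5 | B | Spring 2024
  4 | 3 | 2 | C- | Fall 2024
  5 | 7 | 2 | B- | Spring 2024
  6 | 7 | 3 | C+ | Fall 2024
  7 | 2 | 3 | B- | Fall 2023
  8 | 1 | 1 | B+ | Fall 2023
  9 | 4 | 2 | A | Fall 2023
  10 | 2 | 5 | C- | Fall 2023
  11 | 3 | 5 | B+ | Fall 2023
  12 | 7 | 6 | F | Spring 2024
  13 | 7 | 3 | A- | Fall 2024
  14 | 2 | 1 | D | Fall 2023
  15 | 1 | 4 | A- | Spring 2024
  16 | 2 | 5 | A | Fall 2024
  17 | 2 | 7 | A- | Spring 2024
SELECT COUNT(*) FROM students WHERE year > 1

Execution result:
6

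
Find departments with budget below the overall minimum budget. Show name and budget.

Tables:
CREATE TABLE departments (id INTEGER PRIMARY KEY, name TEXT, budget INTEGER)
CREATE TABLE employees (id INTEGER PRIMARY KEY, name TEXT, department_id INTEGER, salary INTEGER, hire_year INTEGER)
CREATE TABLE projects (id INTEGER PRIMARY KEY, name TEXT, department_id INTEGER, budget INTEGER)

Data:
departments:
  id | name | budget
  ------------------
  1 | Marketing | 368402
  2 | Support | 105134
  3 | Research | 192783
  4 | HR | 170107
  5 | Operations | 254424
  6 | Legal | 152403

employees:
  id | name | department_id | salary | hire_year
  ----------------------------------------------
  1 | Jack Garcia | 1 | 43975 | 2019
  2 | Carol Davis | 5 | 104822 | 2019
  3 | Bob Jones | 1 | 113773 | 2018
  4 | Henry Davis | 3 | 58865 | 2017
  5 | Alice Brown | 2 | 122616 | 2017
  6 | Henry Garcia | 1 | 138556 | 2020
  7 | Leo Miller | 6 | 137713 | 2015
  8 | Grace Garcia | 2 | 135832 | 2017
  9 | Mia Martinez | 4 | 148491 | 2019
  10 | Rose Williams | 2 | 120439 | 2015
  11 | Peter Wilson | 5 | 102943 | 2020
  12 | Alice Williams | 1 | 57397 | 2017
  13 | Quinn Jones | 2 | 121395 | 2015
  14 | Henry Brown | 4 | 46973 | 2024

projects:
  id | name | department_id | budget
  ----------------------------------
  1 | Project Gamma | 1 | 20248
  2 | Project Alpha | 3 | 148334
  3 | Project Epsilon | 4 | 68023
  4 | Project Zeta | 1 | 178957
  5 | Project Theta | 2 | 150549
SELECT name, budget FROM departments WHERE budget < (SELECT MIN(budget) FROM departments)

Execution result:
(no rows)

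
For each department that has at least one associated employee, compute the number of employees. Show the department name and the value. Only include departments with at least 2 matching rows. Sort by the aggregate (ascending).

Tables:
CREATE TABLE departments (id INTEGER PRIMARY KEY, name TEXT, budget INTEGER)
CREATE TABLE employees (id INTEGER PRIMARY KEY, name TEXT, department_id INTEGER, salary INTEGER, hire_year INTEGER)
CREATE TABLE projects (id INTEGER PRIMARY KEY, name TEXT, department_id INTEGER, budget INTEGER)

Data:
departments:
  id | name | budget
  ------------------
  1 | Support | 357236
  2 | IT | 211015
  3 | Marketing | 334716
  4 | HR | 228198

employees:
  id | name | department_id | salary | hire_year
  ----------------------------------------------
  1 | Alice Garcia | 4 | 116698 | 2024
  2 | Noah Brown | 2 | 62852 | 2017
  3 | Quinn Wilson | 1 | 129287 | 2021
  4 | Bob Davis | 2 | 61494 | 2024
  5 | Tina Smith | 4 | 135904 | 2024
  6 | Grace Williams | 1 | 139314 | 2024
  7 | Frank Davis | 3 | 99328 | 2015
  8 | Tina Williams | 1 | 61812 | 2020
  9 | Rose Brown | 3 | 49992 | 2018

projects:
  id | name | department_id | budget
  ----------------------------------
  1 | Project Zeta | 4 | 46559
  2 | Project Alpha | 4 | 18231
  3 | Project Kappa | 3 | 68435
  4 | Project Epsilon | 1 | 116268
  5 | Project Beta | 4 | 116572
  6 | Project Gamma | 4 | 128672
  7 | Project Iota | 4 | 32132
SELECT p.name, COUNT(*) AS n FROM employees c JOIN departments p ON c.department_id = p.id GROUP BY p.id, p.name HAVING COUNT(*) >= 2 ORDER BY n ASC

Execution result:
name | n
IT | 2
Marketing | 2
HR | 2
Support | 3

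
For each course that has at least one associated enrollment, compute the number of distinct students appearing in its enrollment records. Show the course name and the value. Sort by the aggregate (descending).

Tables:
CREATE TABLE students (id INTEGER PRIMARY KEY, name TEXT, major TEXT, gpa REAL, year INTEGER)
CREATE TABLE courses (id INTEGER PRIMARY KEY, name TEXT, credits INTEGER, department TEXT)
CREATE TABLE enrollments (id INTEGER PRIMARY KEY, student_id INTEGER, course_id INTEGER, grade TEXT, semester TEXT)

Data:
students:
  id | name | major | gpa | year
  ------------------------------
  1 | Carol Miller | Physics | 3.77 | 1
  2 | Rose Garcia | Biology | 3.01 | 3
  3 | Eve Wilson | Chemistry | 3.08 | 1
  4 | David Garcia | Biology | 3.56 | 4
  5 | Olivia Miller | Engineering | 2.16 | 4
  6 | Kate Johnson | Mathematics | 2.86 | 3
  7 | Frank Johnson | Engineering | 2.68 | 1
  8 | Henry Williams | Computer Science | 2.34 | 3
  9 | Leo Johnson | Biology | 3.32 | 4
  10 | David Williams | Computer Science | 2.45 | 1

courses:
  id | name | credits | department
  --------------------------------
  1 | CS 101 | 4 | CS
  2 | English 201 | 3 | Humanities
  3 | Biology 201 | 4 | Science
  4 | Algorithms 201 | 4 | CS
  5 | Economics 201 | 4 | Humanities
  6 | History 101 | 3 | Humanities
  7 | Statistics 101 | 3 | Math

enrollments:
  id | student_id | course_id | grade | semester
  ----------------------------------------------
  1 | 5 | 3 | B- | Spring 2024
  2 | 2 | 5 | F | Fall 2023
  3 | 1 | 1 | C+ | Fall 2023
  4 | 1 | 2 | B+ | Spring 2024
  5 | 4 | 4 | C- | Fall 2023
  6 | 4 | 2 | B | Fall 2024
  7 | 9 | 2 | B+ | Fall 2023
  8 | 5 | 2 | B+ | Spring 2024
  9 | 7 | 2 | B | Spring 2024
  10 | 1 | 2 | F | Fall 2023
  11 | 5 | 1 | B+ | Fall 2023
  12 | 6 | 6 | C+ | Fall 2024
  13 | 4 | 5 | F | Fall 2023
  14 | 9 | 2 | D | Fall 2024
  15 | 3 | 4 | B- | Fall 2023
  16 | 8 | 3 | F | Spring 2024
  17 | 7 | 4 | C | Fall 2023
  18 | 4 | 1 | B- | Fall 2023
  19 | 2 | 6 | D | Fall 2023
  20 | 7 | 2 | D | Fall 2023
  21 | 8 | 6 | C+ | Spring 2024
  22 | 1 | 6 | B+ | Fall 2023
SELECT p.name, COUNT(DISTINCT c.student_id) AS distinct_student_count FROM enrollments c JOIN courses p ON c.course_id = p.id GROUP BY p.id, p.name ORDER BY distinct_student_count DESC

Execution result:
name | distinct_student_count
English 201 | 5
History 101 | 4
CS 101 | 3
Algorithms 201 | 3
Biology 201 | 2
Economics 201 | 2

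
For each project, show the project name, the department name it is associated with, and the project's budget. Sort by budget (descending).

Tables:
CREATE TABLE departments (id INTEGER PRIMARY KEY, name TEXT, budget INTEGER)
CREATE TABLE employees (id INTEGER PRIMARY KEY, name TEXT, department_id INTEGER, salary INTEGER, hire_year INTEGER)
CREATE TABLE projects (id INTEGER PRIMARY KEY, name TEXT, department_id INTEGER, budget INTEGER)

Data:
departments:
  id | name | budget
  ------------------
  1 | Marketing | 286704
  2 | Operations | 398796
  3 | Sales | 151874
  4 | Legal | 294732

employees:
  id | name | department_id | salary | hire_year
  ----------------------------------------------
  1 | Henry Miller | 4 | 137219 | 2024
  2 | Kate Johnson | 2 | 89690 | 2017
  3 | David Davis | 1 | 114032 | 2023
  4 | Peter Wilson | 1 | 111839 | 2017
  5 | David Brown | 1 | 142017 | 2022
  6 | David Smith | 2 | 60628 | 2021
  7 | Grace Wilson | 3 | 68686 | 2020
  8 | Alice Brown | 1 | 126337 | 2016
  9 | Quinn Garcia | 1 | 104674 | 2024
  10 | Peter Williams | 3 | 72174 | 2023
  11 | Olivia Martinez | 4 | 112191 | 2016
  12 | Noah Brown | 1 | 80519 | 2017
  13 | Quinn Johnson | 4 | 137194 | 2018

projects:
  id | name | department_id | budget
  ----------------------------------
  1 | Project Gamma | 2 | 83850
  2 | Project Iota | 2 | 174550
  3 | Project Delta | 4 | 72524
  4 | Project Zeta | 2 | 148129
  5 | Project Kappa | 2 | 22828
SELECT c.name, p.name AS department, c.budget FROM projects c JOIN departments p ON c.department_id = p.id ORDER BY c.budget DESC

Execution result:
name | department | budget
Project Iota | Operations | 174550
Project Zeta | Operations | 148129
Project Gamma | Operations | 83850
Project Delta | Legal | 72524
Project Kappa | Operations | 22828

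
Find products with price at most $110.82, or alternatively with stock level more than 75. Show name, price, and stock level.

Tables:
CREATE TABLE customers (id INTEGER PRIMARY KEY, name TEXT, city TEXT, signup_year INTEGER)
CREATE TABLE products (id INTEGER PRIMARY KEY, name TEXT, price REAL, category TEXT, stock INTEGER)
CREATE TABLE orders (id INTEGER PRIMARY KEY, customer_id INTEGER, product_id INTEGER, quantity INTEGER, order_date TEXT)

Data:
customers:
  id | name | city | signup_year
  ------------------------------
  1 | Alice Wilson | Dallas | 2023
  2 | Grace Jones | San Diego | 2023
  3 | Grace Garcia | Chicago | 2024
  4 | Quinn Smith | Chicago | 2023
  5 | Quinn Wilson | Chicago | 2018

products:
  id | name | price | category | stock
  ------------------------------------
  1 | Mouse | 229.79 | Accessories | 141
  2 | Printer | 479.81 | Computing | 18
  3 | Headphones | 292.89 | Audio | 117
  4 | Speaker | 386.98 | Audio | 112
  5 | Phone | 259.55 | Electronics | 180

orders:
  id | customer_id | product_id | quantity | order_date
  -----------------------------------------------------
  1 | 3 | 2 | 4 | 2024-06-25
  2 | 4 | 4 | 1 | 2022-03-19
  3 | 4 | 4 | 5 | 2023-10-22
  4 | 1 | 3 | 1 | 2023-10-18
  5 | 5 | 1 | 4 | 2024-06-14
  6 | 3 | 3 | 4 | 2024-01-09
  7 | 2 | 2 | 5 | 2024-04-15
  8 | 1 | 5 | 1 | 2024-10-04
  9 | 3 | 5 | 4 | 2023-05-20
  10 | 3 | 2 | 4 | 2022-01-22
SELECT name, price, stock FROM products WHERE price <= 110.82 OR stock > 75

Execution result:
name | price | stock
Mouse | 229.79 | 141
Headphones | 292.89 | 117
Speaker | 386.98 | 112
Phone | 259.55 | 180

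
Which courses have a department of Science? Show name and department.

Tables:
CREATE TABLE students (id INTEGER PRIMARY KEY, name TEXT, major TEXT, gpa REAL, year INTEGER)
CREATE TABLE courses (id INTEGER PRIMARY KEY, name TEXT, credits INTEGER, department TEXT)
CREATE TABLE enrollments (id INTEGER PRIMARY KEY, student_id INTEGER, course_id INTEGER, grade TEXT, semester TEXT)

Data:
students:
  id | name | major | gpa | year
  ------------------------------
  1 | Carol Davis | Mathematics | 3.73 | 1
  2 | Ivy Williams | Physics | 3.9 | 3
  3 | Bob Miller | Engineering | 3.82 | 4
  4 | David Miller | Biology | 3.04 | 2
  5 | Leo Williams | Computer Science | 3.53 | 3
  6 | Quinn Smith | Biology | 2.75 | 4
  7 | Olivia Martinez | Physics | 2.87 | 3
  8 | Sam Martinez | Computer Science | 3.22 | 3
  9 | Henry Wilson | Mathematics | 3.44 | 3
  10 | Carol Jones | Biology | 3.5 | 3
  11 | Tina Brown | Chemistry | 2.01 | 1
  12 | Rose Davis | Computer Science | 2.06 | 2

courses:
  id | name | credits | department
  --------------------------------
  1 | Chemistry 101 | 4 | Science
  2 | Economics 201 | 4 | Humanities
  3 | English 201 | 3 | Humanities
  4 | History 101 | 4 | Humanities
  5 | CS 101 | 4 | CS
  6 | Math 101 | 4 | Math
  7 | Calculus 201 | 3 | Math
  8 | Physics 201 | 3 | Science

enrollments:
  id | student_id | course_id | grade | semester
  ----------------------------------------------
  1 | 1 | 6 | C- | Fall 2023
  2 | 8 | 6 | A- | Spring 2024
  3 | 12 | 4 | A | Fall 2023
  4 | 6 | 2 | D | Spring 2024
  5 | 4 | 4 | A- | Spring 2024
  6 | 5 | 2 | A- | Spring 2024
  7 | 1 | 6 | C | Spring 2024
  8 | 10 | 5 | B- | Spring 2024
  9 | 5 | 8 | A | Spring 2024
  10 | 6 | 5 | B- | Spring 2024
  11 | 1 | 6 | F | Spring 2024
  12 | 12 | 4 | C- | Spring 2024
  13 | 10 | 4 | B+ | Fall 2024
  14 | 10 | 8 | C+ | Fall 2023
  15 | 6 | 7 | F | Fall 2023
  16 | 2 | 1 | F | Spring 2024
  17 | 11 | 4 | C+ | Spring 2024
SELECT name, department FROM courses WHERE department = 'Science'

Execution result:
name | department
Chemistry 101 | Science
Physics 201 | Science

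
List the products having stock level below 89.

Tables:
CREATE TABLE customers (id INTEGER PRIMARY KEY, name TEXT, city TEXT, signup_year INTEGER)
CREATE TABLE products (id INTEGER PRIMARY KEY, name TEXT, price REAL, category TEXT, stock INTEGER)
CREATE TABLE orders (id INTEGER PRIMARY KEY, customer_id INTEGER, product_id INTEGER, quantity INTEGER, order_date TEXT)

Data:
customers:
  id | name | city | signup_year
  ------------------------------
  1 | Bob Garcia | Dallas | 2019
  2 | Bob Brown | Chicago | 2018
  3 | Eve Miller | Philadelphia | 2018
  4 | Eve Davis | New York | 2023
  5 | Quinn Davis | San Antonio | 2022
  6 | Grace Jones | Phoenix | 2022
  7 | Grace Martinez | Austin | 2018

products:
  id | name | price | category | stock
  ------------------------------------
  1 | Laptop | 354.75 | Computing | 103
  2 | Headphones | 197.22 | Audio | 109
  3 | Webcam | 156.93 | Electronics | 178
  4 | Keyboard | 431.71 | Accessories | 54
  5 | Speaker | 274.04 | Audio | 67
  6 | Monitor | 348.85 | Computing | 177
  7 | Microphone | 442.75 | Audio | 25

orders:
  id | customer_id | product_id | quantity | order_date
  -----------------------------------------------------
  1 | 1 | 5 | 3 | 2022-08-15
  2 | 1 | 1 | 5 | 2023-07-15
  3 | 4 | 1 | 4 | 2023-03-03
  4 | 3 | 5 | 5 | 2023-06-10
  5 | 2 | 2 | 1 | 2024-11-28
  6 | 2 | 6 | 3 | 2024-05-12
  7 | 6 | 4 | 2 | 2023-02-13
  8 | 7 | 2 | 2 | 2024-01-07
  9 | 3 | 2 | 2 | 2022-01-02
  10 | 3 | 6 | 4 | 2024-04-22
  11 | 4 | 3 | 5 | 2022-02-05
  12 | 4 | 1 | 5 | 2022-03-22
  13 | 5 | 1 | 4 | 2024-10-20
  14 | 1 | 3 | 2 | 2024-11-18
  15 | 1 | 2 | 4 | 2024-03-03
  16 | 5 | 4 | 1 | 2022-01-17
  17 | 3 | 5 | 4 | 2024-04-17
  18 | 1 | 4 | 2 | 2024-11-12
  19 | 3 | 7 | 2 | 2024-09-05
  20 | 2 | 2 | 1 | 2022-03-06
SELECT name, stock FROM products WHERE stock < 89

Execution result:
name | stock
Keyboard | 54
Speaker | 67
Microphone | 25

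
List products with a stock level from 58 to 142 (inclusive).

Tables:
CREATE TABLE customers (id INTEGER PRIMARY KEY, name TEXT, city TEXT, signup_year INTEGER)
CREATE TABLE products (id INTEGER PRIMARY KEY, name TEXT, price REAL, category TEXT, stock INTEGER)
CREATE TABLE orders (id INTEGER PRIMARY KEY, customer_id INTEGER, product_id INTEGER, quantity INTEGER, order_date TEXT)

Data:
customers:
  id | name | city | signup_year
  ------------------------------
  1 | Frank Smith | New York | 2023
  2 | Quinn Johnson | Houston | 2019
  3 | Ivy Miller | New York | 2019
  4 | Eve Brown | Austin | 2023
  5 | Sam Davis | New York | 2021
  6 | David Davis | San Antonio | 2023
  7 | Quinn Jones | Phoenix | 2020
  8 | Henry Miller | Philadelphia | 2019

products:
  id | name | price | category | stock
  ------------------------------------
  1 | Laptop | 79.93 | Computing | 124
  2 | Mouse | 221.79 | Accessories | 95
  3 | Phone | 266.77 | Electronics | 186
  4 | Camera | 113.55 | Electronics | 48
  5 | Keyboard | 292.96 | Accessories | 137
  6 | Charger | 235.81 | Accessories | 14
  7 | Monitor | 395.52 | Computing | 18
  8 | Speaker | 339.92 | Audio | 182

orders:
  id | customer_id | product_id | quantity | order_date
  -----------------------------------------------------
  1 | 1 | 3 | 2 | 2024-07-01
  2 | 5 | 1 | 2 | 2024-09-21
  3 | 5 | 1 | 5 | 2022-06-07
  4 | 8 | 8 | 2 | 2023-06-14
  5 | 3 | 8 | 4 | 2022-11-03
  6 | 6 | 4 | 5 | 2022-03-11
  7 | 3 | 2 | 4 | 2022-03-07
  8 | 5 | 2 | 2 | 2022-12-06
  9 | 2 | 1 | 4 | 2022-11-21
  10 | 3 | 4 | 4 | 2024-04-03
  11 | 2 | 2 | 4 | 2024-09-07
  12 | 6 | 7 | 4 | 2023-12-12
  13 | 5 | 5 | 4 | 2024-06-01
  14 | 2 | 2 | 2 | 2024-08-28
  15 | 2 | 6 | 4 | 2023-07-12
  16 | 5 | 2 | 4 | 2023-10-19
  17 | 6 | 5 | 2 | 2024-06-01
SELECT name, stock FROM products WHERE stock BETWEEN 58 AND 142

Execution result:
name | stock
Laptop | 124
Mouse | 95
Keyboard | 137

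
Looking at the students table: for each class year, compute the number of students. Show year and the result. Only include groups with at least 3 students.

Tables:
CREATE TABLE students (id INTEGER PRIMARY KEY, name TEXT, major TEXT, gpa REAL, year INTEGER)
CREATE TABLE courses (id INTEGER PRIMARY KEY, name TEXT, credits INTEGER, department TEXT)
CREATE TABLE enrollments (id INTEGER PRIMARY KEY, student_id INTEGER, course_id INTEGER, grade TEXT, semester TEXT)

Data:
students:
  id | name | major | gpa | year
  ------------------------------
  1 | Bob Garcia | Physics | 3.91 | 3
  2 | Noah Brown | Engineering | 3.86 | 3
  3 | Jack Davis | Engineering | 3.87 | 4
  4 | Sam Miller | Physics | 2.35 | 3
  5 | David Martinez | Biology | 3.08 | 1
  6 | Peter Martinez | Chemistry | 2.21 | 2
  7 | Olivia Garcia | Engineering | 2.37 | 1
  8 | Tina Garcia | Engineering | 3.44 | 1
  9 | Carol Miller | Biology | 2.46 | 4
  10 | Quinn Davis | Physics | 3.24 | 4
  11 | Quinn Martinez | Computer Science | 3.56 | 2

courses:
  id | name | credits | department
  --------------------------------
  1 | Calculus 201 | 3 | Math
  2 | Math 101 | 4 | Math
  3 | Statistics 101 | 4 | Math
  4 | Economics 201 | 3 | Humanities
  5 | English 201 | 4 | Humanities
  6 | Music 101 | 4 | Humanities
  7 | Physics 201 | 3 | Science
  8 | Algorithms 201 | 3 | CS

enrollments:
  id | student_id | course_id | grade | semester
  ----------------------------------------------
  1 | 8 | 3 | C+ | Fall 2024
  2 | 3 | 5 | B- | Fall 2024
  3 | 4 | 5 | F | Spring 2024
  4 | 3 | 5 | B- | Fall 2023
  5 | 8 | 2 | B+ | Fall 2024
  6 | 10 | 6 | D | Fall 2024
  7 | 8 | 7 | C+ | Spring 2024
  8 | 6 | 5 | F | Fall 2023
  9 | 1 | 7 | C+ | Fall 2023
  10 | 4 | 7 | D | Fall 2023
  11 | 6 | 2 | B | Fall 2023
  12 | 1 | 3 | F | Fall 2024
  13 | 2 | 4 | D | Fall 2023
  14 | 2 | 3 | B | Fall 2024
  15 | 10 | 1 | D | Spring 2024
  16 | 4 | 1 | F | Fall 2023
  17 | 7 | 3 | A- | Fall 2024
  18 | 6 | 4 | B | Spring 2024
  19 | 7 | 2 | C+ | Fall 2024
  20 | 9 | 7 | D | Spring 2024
SELECT year, COUNT(*) AS n FROM students GROUP BY year HAVING COUNT(*) >= 3

Execution result:
year | n
1 | 3
3 | 3
4 | 3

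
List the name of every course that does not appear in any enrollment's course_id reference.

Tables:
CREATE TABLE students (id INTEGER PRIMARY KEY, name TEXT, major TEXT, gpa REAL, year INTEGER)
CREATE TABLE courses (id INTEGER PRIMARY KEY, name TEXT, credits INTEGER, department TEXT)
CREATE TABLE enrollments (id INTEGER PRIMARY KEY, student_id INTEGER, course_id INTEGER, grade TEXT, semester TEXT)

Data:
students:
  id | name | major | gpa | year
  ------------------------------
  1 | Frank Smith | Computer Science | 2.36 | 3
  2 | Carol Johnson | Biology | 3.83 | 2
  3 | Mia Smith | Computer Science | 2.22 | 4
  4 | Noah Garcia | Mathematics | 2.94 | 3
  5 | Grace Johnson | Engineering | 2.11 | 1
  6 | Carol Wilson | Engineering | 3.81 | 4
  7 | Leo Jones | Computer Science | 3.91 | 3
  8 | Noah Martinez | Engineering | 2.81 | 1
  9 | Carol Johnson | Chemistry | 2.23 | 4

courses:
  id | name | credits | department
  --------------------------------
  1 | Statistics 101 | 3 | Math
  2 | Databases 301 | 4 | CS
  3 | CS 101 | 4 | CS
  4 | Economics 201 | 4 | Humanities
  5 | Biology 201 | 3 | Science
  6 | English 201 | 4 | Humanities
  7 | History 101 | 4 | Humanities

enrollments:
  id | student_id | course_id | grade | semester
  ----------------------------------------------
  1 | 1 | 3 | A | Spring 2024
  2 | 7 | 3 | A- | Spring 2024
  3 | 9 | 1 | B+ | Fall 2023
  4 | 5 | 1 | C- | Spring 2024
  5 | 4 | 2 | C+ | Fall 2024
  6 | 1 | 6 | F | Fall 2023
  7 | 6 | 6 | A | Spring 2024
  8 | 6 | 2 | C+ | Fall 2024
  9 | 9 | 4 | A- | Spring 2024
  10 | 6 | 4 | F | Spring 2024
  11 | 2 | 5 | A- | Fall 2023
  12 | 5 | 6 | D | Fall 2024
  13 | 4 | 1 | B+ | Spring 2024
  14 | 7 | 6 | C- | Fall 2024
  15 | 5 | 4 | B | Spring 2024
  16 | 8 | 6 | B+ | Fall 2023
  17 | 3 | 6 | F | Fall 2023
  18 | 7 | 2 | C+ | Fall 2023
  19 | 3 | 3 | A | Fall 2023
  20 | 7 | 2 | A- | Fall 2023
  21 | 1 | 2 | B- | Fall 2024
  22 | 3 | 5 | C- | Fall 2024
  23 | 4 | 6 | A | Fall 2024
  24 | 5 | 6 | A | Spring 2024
SELECT p.name FROM courses p LEFT JOIN enrollments c ON c.course_id = p.id WHERE c.id IS NULL

Execution result:
History 101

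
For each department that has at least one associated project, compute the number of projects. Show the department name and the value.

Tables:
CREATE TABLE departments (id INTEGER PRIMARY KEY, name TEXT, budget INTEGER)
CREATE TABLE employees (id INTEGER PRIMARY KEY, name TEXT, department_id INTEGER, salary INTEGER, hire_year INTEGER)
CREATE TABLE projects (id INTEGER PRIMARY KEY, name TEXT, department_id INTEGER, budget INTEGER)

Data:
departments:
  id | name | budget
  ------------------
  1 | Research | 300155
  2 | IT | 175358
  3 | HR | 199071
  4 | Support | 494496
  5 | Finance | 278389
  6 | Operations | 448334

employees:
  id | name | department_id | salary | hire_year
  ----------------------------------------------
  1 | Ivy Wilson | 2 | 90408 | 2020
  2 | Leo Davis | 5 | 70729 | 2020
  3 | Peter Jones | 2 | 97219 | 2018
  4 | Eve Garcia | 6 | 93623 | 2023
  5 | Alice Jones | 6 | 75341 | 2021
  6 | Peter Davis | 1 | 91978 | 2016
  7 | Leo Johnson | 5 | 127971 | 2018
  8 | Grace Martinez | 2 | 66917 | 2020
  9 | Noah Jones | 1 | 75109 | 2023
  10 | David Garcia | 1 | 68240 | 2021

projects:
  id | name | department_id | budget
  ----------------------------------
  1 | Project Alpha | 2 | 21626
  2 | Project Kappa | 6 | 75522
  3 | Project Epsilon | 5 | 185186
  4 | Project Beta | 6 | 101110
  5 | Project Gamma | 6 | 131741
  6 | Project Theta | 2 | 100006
SELECT p.name, COUNT(*) AS n FROM projects c JOIN departments p ON c.department_id = p.id GROUP BY p.id, p.name

Execution result:
name | n
IT | 2
Finance | 1
Operations | 3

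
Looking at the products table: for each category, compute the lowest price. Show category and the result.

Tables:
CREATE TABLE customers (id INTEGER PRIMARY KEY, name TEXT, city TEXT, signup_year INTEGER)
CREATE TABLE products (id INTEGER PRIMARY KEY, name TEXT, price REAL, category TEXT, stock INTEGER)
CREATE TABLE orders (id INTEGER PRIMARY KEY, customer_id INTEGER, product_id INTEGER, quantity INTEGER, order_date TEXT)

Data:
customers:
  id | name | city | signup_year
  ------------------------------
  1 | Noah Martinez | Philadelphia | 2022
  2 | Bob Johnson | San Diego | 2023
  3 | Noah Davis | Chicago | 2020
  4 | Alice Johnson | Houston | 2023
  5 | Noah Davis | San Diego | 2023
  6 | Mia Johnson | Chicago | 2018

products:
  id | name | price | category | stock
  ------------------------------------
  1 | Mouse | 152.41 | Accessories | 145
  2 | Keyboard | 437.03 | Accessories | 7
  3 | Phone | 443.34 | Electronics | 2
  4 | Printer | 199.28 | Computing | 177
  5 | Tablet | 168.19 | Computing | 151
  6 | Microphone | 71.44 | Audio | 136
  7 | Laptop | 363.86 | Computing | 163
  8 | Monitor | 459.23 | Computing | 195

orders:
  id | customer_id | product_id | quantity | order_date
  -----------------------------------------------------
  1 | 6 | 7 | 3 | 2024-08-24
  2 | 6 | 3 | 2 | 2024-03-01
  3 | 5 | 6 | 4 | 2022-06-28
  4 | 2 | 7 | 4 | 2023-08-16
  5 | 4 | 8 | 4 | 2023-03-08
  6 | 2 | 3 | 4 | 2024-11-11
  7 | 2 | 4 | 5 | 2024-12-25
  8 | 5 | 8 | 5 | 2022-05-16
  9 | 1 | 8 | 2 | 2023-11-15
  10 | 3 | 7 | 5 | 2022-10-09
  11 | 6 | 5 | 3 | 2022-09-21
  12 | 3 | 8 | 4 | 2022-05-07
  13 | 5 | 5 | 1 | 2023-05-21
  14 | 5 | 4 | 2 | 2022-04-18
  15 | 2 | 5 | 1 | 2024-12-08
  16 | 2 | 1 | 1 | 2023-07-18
SELECT category, MIN(price) AS min_price FROM products GROUP BY category

Execution result:
category | min_price
Accessories | 152.41
Audio | 71.44
Computing | 168.19
Electronics | 443.34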